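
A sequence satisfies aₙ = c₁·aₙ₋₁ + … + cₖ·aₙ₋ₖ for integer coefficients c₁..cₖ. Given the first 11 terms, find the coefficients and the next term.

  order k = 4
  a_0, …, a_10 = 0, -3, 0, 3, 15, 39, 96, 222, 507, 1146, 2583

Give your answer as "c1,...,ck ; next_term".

3,-1,-2,1 ; 5811

  a_4 = 3·3 + -1·0 + -2·-3 + 1·0 = 15
  a_5 = 3·15 + -1·3 + -2·0 + 1·-3 = 39
  a_6 = 3·39 + -1·15 + -2·3 + 1·0 = 96
  a_7 = 3·96 + -1·39 + -2·15 + 1·3 = 222
  a_8 = 3·222 + -1·96 + -2·39 + 1·15 = 507
  a_9 = 3·507 + -1·222 + -2·96 + 1·39 = 1146
  a_10 = 3·1146 + -1·507 + -2·222 + 1·96 = 2583
  a_11 = 3·2583 + -1·1146 + -2·507 + 1·222 = 5811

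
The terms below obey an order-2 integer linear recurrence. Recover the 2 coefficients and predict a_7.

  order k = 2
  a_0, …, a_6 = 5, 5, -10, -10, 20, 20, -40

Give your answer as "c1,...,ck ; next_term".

0,-2 ; -40

  a_2 = 0·5 + -2·5 = -10
  a_3 = 0·-10 + -2·5 = -10
  a_4 = 0·-10 + -2·-10 = 20
  a_5 = 0·20 + -2·-10 = 20
  a_6 = 0·20 + -2·20 = -40
  a_7 = 0·-40 + -2·20 = -40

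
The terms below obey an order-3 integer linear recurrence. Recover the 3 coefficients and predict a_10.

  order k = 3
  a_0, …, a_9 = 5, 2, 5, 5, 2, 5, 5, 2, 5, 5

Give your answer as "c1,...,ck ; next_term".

  a_3 = 0·5 + 0·2 + 1·5 = 5
  a_4 = 0·5 + 0·5 + 1·2 = 2
  a_5 = 0·2 + 0·5 + 1·5 = 5
  a_6 = 0·5 + 0·2 + 1·5 = 5
  a_7 = 0·5 + 0·5 + 1·2 = 2
  a_8 = 0·2 + 0·5 + 1·5 = 5
  a_9 = 0·5 + 0·2 + 1·5 = 5
  a_10 = 0·5 + 0·5 + 1·2 = 2

0,0,1 ; 2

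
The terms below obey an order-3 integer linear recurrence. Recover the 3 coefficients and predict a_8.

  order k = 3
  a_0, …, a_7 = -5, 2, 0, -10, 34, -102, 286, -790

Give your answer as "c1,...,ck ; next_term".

-3,0,2 ; 2166

  a_3 = -3·0 + 0·2 + 2·-5 = -10
  a_4 = -3·-10 + 0·0 + 2·2 = 34
  a_5 = -3·34 + 0·-10 + 2·0 = -102
  a_6 = -3·-102 + 0·34 + 2·-10 = 286
  a_7 = -3·286 + 0·-102 + 2·34 = -790
  a_8 = -3·-790 + 0·286 + 2·-102 = 2166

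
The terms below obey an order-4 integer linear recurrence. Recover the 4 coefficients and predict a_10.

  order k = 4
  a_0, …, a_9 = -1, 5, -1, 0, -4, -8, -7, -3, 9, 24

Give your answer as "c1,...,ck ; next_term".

1,0,-1,-1 ; 34

  a_4 = 1·0 + 0·-1 + -1·5 + -1·-1 = -4
  a_5 = 1·-4 + 0·0 + -1·-1 + -1·5 = -8
  a_6 = 1·-8 + 0·-4 + -1·0 + -1·-1 = -7
  a_7 = 1·-7 + 0·-8 + -1·-4 + -1·0 = -3
  a_8 = 1·-3 + 0·-7 + -1·-8 + -1·-4 = 9
  a_9 = 1·9 + 0·-3 + -1·-7 + -1·-8 = 24
  a_10 = 1·24 + 0·9 + -1·-3 + -1·-7 = 34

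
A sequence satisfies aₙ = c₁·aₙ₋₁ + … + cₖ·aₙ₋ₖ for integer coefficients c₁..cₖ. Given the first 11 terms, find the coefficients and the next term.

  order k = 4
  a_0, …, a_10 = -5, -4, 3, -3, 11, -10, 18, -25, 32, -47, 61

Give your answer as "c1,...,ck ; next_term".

  a_4 = -1·-3 + 1·3 + 0·-4 + -1·-5 = 11
  a_5 = -1·11 + 1·-3 + 0·3 + -1·-4 = -10
  a_6 = -1·-10 + 1·11 + 0·-3 + -1·3 = 18
  a_7 = -1·18 + 1·-10 + 0·11 + -1·-3 = -25
  a_8 = -1·-25 + 1·18 + 0·-10 + -1·11 = 32
  a_9 = -1·32 + 1·-25 + 0·18 + -1·-10 = -47
  a_10 = -1·-47 + 1·32 + 0·-25 + -1·18 = 61
  a_11 = -1·61 + 1·-47 + 0·32 + -1·-25 = -83

-1,1,0,-1 ; -83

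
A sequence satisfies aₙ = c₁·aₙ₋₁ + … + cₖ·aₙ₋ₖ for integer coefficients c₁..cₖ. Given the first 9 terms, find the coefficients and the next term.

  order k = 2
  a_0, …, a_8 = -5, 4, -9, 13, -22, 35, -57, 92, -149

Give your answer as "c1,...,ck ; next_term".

  a_2 = -1·4 + 1·-5 = -9
  a_3 = -1·-9 + 1·4 = 13
  a_4 = -1·13 + 1·-9 = -22
  a_5 = -1·-22 + 1·13 = 35
  a_6 = -1·35 + 1·-22 = -57
  a_7 = -1·-57 + 1·35 = 92
  a_8 = -1·92 + 1·-57 = -149
  a_9 = -1·-149 + 1·92 = 241

-1,1 ; 241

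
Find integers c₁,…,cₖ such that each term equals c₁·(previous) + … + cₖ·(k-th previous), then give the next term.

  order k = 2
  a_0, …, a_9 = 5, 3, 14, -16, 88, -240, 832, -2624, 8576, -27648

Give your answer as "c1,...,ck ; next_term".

  a_2 = -2·3 + 4·5 = 14
  a_3 = -2·14 + 4·3 = -16
  a_4 = -2·-16 + 4·14 = 88
  a_5 = -2·88 + 4·-16 = -240
  a_6 = -2·-240 + 4·88 = 832
  a_7 = -2·832 + 4·-240 = -2624
  a_8 = -2·-2624 + 4·832 = 8576
  a_9 = -2·8576 + 4·-2624 = -27648
  a_10 = -2·-27648 + 4·8576 = 89600

-2,4 ; 89600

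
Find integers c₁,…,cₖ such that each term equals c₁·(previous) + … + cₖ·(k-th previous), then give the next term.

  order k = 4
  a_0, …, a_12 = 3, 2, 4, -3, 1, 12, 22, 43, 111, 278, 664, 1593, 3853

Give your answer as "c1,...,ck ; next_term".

2,0,2,1 ; 9312

  a_4 = 2·-3 + 0·4 + 2·2 + 1·3 = 1
  a_5 = 2·1 + 0·-3 + 2·4 + 1·2 = 12
  a_6 = 2·12 + 0·1 + 2·-3 + 1·4 = 22
  a_7 = 2·22 + 0·12 + 2·1 + 1·-3 = 43
  a_8 = 2·43 + 0·22 + 2·12 + 1·1 = 111
  a_9 = 2·111 + 0·43 + 2·22 + 1·12 = 278
  a_10 = 2·278 + 0·111 + 2·43 + 1·22 = 664
  a_11 = 2·664 + 0·278 + 2·111 + 1·43 = 1593
  a_12 = 2·1593 + 0·664 + 2·278 + 1·111 = 3853
  a_13 = 2·3853 + 0·1593 + 2·664 + 1·278 = 9312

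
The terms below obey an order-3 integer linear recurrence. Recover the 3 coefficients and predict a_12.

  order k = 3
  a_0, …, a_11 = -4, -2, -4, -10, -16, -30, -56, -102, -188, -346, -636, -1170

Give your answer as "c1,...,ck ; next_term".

  a_3 = 1·-4 + 1·-2 + 1·-4 = -10
  a_4 = 1·-10 + 1·-4 + 1·-2 = -16
  a_5 = 1·-16 + 1·-10 + 1·-4 = -30
  a_6 = 1·-30 + 1·-16 + 1·-10 = -56
  a_7 = 1·-56 + 1·-30 + 1·-16 = -102
  a_8 = 1·-102 + 1·-56 + 1·-30 = -188
  a_9 = 1·-188 + 1·-102 + 1·-56 = -346
  a_10 = 1·-346 + 1·-188 + 1·-102 = -636
  a_11 = 1·-636 + 1·-346 + 1·-188 = -1170
  a_12 = 1·-1170 + 1·-636 + 1·-346 = -2152

1,1,1 ; -2152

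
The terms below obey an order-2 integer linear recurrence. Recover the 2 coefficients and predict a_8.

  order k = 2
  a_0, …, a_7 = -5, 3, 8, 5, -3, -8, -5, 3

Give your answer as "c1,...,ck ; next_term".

1,-1 ; 8

  a_2 = 1·3 + -1·-5 = 8
  a_3 = 1·8 + -1·3 = 5
  a_4 = 1·5 + -1·8 = -3
  a_5 = 1·-3 + -1·5 = -8
  a_6 = 1·-8 + -1·-3 = -5
  a_7 = 1·-5 + -1·-8 = 3
  a_8 = 1·3 + -1·-5 = 8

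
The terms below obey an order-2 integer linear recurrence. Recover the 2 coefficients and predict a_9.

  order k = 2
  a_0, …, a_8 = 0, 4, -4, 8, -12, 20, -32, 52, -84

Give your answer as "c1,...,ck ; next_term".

  a_2 = -1·4 + 1·0 = -4
  a_3 = -1·-4 + 1·4 = 8
  a_4 = -1·8 + 1·-4 = -12
  a_5 = -1·-12 + 1·8 = 20
  a_6 = -1·20 + 1·-12 = -32
  a_7 = -1·-32 + 1·20 = 52
  a_8 = -1·52 + 1·-32 = -84
  a_9 = -1·-84 + 1·52 = 136

-1,1 ; 136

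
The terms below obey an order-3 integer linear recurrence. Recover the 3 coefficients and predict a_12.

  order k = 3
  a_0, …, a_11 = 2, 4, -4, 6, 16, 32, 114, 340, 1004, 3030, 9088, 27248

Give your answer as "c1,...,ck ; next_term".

2,2,3 ; 81762

  a_3 = 2·-4 + 2·4 + 3·2 = 6
  a_4 = 2·6 + 2·-4 + 3·4 = 16
  a_5 = 2·16 + 2·6 + 3·-4 = 32
  a_6 = 2·32 + 2·16 + 3·6 = 114
  a_7 = 2·114 + 2·32 + 3·16 = 340
  a_8 = 2·340 + 2·114 + 3·32 = 1004
  a_9 = 2·1004 + 2·340 + 3·114 = 3030
  a_10 = 2·3030 + 2·1004 + 3·340 = 9088
  a_11 = 2·9088 + 2·3030 + 3·1004 = 27248
  a_12 = 2·27248 + 2·9088 + 3·3030 = 81762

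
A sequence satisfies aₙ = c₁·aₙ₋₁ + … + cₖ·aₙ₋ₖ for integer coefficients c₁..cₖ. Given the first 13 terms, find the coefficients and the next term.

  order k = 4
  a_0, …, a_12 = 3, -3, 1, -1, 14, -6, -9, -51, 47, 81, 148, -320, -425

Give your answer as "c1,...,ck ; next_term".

0,-1,-4,1 ; -191

  a_4 = 0·-1 + -1·1 + -4·-3 + 1·3 = 14
  a_5 = 0·14 + -1·-1 + -4·1 + 1·-3 = -6
  a_6 = 0·-6 + -1·14 + -4·-1 + 1·1 = -9
  a_7 = 0·-9 + -1·-6 + -4·14 + 1·-1 = -51
  a_8 = 0·-51 + -1·-9 + -4·-6 + 1·14 = 47
  a_9 = 0·47 + -1·-51 + -4·-9 + 1·-6 = 81
  a_10 = 0·81 + -1·47 + -4·-51 + 1·-9 = 148
  a_11 = 0·148 + -1·81 + -4·47 + 1·-51 = -320
  a_12 = 0·-320 + -1·148 + -4·81 + 1·47 = -425
  a_13 = 0·-425 + -1·-320 + -4·148 + 1·81 = -191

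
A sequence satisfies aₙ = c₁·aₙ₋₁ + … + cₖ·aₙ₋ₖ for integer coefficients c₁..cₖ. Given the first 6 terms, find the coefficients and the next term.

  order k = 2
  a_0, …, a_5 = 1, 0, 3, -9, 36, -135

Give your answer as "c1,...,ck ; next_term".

  a_2 = -3·0 + 3·1 = 3
  a_3 = -3·3 + 3·0 = -9
  a_4 = -3·-9 + 3·3 = 36
  a_5 = -3·36 + 3·-9 = -135
  a_6 = -3·-135 + 3·36 = 513

-3,3 ; 513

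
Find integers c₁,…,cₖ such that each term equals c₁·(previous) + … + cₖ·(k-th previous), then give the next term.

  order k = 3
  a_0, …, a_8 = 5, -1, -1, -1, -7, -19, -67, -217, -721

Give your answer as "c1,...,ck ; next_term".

2,4,1 ; -2377

  a_3 = 2·-1 + 4·-1 + 1·5 = -1
  a_4 = 2·-1 + 4·-1 + 1·-1 = -7
  a_5 = 2·-7 + 4·-1 + 1·-1 = -19
  a_6 = 2·-19 + 4·-7 + 1·-1 = -67
  a_7 = 2·-67 + 4·-19 + 1·-7 = -217
  a_8 = 2·-217 + 4·-67 + 1·-19 = -721
  a_9 = 2·-721 + 4·-217 + 1·-67 = -2377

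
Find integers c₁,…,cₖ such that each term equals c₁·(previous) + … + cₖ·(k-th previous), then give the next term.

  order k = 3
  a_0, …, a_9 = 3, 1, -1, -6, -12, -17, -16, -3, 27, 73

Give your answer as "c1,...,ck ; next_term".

  a_3 = 2·-1 + -1·1 + -1·3 = -6
  a_4 = 2·-6 + -1·-1 + -1·1 = -12
  a_5 = 2·-12 + -1·-6 + -1·-1 = -17
  a_6 = 2·-17 + -1·-12 + -1·-6 = -16
  a_7 = 2·-16 + -1·-17 + -1·-12 = -3
  a_8 = 2·-3 + -1·-16 + -1·-17 = 27
  a_9 = 2·27 + -1·-3 + -1·-16 = 73
  a_10 = 2·73 + -1·27 + -1·-3 = 122

2,-1,-1 ; 122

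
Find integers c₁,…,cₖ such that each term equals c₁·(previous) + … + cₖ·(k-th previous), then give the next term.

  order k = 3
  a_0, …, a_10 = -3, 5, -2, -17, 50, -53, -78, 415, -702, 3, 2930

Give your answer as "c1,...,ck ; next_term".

  a_3 = -2·-2 + -3·5 + 2·-3 = -17
  a_4 = -2·-17 + -3·-2 + 2·5 = 50
  a_5 = -2·50 + -3·-17 + 2·-2 = -53
  a_6 = -2·-53 + -3·50 + 2·-17 = -78
  a_7 = -2·-78 + -3·-53 + 2·50 = 415
  a_8 = -2·415 + -3·-78 + 2·-53 = -702
  a_9 = -2·-702 + -3·415 + 2·-78 = 3
  a_10 = -2·3 + -3·-702 + 2·415 = 2930
  a_11 = -2·2930 + -3·3 + 2·-702 = -7273

-2,-3,2 ; -7273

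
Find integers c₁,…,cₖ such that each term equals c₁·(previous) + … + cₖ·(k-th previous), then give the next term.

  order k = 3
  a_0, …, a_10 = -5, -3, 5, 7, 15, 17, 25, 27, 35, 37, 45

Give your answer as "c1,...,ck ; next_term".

  a_3 = 1·5 + 1·-3 + -1·-5 = 7
  a_4 = 1·7 + 1·5 + -1·-3 = 15
  a_5 = 1·15 + 1·7 + -1·5 = 17
  a_6 = 1·17 + 1·15 + -1·7 = 25
  a_7 = 1·25 + 1·17 + -1·15 = 27
  a_8 = 1·27 + 1·25 + -1·17 = 35
  a_9 = 1·35 + 1·27 + -1·25 = 37
  a_10 = 1·37 + 1·35 + -1·27 = 45
  a_11 = 1·45 + 1·37 + -1·35 = 47

1,1,-1 ; 47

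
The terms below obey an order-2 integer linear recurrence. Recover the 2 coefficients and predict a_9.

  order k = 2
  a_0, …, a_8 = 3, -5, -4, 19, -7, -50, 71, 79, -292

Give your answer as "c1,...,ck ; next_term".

  a_2 = -1·-5 + -3·3 = -4
  a_3 = -1·-4 + -3·-5 = 19
  a_4 = -1·19 + -3·-4 = -7
  a_5 = -1·-7 + -3·19 = -50
  a_6 = -1·-50 + -3·-7 = 71
  a_7 = -1·71 + -3·-50 = 79
  a_8 = -1·79 + -3·71 = -292
  a_9 = -1·-292 + -3·79 = 55

-1,-3 ; 55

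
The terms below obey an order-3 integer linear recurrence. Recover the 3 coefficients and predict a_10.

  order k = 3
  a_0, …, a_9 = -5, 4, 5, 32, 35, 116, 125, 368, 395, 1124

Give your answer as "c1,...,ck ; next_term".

  a_3 = 1·5 + 3·4 + -3·-5 = 32
  a_4 = 1·32 + 3·5 + -3·4 = 35
  a_5 = 1·35 + 3·32 + -3·5 = 116
  a_6 = 1·116 + 3·35 + -3·32 = 125
  a_7 = 1·125 + 3·116 + -3·35 = 368
  a_8 = 1·368 + 3·125 + -3·116 = 395
  a_9 = 1·395 + 3·368 + -3·125 = 1124
  a_10 = 1·1124 + 3·395 + -3·368 = 1205

1,3,-3 ; 1205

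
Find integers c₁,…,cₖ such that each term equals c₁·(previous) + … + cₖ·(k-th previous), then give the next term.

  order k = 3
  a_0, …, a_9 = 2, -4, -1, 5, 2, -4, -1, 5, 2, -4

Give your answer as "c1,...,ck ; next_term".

1,-1,1 ; -1

  a_3 = 1·-1 + -1·-4 + 1·2 = 5
  a_4 = 1·5 + -1·-1 + 1·-4 = 2
  a_5 = 1·2 + -1·5 + 1·-1 = -4
  a_6 = 1·-4 + -1·2 + 1·5 = -1
  a_7 = 1·-1 + -1·-4 + 1·2 = 5
  a_8 = 1·5 + -1·-1 + 1·-4 = 2
  a_9 = 1·2 + -1·5 + 1·-1 = -4
  a_10 = 1·-4 + -1·2 + 1·5 = -1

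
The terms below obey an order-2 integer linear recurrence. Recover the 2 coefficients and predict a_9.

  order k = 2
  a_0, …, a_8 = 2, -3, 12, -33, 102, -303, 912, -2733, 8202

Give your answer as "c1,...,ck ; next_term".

-2,3 ; -24603

  a_2 = -2·-3 + 3·2 = 12
  a_3 = -2·12 + 3·-3 = -33
  a_4 = -2·-33 + 3·12 = 102
  a_5 = -2·102 + 3·-33 = -303
  a_6 = -2·-303 + 3·102 = 912
  a_7 = -2·912 + 3·-303 = -2733
  a_8 = -2·-2733 + 3·912 = 8202
  a_9 = -2·8202 + 3·-2733 = -24603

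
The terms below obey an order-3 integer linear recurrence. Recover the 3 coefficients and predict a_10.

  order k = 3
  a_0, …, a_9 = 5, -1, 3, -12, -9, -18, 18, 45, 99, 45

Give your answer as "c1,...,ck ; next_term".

  a_3 = 1·3 + 0·-1 + -3·5 = -12
  a_4 = 1·-12 + 0·3 + -3·-1 = -9
  a_5 = 1·-9 + 0·-12 + -3·3 = -18
  a_6 = 1·-18 + 0·-9 + -3·-12 = 18
  a_7 = 1·18 + 0·-18 + -3·-9 = 45
  a_8 = 1·45 + 0·18 + -3·-18 = 99
  a_9 = 1·99 + 0·45 + -3·18 = 45
  a_10 = 1·45 + 0·99 + -3·45 = -90

1,0,-3 ; -90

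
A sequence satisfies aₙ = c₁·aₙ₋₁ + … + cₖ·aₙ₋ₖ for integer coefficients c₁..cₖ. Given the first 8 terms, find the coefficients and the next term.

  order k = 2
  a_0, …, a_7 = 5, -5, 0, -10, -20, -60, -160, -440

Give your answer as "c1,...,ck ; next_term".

2,2 ; -1200

  a_2 = 2·-5 + 2·5 = 0
  a_3 = 2·0 + 2·-5 = -10
  a_4 = 2·-10 + 2·0 = -20
  a_5 = 2·-20 + 2·-10 = -60
  a_6 = 2·-60 + 2·-20 = -160
  a_7 = 2·-160 + 2·-60 = -440
  a_8 = 2·-440 + 2·-160 = -1200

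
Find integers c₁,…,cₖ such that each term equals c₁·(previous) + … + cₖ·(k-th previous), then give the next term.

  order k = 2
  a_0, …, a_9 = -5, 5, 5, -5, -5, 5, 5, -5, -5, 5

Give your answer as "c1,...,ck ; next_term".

0,-1 ; 5

  a_2 = 0·5 + -1·-5 = 5
  a_3 = 0·5 + -1·5 = -5
  a_4 = 0·-5 + -1·5 = -5
  a_5 = 0·-5 + -1·-5 = 5
  a_6 = 0·5 + -1·-5 = 5
  a_7 = 0·5 + -1·5 = -5
  a_8 = 0·-5 + -1·5 = -5
  a_9 = 0·-5 + -1·-5 = 5
  a_10 = 0·5 + -1·-5 = 5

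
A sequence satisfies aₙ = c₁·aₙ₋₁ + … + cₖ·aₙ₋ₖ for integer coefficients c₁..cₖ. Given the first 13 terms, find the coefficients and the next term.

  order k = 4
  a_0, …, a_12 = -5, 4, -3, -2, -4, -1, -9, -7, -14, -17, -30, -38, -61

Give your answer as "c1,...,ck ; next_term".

0,1,1,1 ; -85

  a_4 = 0·-2 + 1·-3 + 1·4 + 1·-5 = -4
  a_5 = 0·-4 + 1·-2 + 1·-3 + 1·4 = -1
  a_6 = 0·-1 + 1·-4 + 1·-2 + 1·-3 = -9
  a_7 = 0·-9 + 1·-1 + 1·-4 + 1·-2 = -7
  a_8 = 0·-7 + 1·-9 + 1·-1 + 1·-4 = -14
  a_9 = 0·-14 + 1·-7 + 1·-9 + 1·-1 = -17
  a_10 = 0·-17 + 1·-14 + 1·-7 + 1·-9 = -30
  a_11 = 0·-30 + 1·-17 + 1·-14 + 1·-7 = -38
  a_12 = 0·-38 + 1·-30 + 1·-17 + 1·-14 = -61
  a_13 = 0·-61 + 1·-38 + 1·-30 + 1·-17 = -85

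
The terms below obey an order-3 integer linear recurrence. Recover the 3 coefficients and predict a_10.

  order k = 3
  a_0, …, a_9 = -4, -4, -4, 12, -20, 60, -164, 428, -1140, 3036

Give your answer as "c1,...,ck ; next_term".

-2,1,-2 ; -8068

  a_3 = -2·-4 + 1·-4 + -2·-4 = 12
  a_4 = -2·12 + 1·-4 + -2·-4 = -20
  a_5 = -2·-20 + 1·12 + -2·-4 = 60
  a_6 = -2·60 + 1·-20 + -2·12 = -164
  a_7 = -2·-164 + 1·60 + -2·-20 = 428
  a_8 = -2·428 + 1·-164 + -2·60 = -1140
  a_9 = -2·-1140 + 1·428 + -2·-164 = 3036
  a_10 = -2·3036 + 1·-1140 + -2·428 = -8068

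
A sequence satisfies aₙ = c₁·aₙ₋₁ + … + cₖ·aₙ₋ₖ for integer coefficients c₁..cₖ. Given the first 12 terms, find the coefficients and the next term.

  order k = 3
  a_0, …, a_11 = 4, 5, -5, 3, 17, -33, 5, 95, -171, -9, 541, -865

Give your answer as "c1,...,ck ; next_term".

  a_3 = -1·-5 + -2·5 + 2·4 = 3
  a_4 = -1·3 + -2·-5 + 2·5 = 17
  a_5 = -1·17 + -2·3 + 2·-5 = -33
  a_6 = -1·-33 + -2·17 + 2·3 = 5
  a_7 = -1·5 + -2·-33 + 2·17 = 95
  a_8 = -1·95 + -2·5 + 2·-33 = -171
  a_9 = -1·-171 + -2·95 + 2·5 = -9
  a_10 = -1·-9 + -2·-171 + 2·95 = 541
  a_11 = -1·541 + -2·-9 + 2·-171 = -865
  a_12 = -1·-865 + -2·541 + 2·-9 = -235

-1,-2,2 ; -235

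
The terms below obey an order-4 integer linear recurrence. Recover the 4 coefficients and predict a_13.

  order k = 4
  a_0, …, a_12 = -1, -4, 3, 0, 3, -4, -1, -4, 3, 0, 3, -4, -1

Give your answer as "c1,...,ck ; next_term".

1,0,-1,1 ; -4

  a_4 = 1·0 + 0·3 + -1·-4 + 1·-1 = 3
  a_5 = 1·3 + 0·0 + -1·3 + 1·-4 = -4
  a_6 = 1·-4 + 0·3 + -1·0 + 1·3 = -1
  a_7 = 1·-1 + 0·-4 + -1·3 + 1·0 = -4
  a_8 = 1·-4 + 0·-1 + -1·-4 + 1·3 = 3
  a_9 = 1·3 + 0·-4 + -1·-1 + 1·-4 = 0
  a_10 = 1·0 + 0·3 + -1·-4 + 1·-1 = 3
  a_11 = 1·3 + 0·0 + -1·3 + 1·-4 = -4
  a_12 = 1·-4 + 0·3 + -1·0 + 1·3 = -1
  a_13 = 1·-1 + 0·-4 + -1·3 + 1·0 = -4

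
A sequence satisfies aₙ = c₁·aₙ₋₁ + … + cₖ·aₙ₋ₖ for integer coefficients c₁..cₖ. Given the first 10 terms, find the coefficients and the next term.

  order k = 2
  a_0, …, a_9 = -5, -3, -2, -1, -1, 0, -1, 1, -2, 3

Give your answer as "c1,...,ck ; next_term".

  a_2 = -1·-3 + 1·-5 = -2
  a_3 = -1·-2 + 1·-3 = -1
  a_4 = -1·-1 + 1·-2 = -1
  a_5 = -1·-1 + 1·-1 = 0
  a_6 = -1·0 + 1·-1 = -1
  a_7 = -1·-1 + 1·0 = 1
  a_8 = -1·1 + 1·-1 = -2
  a_9 = -1·-2 + 1·1 = 3
  a_10 = -1·3 + 1·-2 = -5

-1,1 ; -5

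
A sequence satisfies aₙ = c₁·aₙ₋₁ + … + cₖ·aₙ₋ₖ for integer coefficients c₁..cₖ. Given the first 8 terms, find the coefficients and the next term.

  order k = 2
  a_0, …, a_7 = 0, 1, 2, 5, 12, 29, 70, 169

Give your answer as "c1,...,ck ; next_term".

  a_2 = 2·1 + 1·0 = 2
  a_3 = 2·2 + 1·1 = 5
  a_4 = 2·5 + 1·2 = 12
  a_5 = 2·12 + 1·5 = 29
  a_6 = 2·29 + 1·12 = 70
  a_7 = 2·70 + 1·29 = 169
  a_8 = 2·169 + 1·70 = 408

2,1 ; 408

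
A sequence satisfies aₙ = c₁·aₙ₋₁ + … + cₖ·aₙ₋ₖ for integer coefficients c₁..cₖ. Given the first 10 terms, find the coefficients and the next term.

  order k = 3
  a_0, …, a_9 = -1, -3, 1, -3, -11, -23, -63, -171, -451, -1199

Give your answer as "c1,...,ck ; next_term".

2,1,2 ; -3191

  a_3 = 2·1 + 1·-3 + 2·-1 = -3
  a_4 = 2·-3 + 1·1 + 2·-3 = -11
  a_5 = 2·-11 + 1·-3 + 2·1 = -23
  a_6 = 2·-23 + 1·-11 + 2·-3 = -63
  a_7 = 2·-63 + 1·-23 + 2·-11 = -171
  a_8 = 2·-171 + 1·-63 + 2·-23 = -451
  a_9 = 2·-451 + 1·-171 + 2·-63 = -1199
  a_10 = 2·-1199 + 1·-451 + 2·-171 = -3191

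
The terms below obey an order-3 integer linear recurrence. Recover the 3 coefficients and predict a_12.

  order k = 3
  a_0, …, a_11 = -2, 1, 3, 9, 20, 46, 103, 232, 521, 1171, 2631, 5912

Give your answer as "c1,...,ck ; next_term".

2,1,-1 ; 13284

  a_3 = 2·3 + 1·1 + -1·-2 = 9
  a_4 = 2·9 + 1·3 + -1·1 = 20
  a_5 = 2·20 + 1·9 + -1·3 = 46
  a_6 = 2·46 + 1·20 + -1·9 = 103
  a_7 = 2·103 + 1·46 + -1·20 = 232
  a_8 = 2·232 + 1·103 + -1·46 = 521
  a_9 = 2·521 + 1·232 + -1·103 = 1171
  a_10 = 2·1171 + 1·521 + -1·232 = 2631
  a_11 = 2·2631 + 1·1171 + -1·521 = 5912
  a_12 = 2·5912 + 1·2631 + -1·1171 = 13284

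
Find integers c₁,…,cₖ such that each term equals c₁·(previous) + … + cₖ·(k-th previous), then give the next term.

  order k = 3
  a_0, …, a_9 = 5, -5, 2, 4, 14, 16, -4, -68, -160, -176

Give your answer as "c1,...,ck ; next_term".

  a_3 = 2·2 + -2·-5 + -2·5 = 4
  a_4 = 2·4 + -2·2 + -2·-5 = 14
  a_5 = 2·14 + -2·4 + -2·2 = 16
  a_6 = 2·16 + -2·14 + -2·4 = -4
  a_7 = 2·-4 + -2·16 + -2·14 = -68
  a_8 = 2·-68 + -2·-4 + -2·16 = -160
  a_9 = 2·-160 + -2·-68 + -2·-4 = -176
  a_10 = 2·-176 + -2·-160 + -2·-68 = 104

2,-2,-2 ; 104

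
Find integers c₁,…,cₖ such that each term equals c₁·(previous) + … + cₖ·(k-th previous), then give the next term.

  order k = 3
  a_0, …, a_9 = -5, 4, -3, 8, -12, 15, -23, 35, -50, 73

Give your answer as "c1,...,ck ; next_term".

-1,0,-1 ; -108

  a_3 = -1·-3 + 0·4 + -1·-5 = 8
  a_4 = -1·8 + 0·-3 + -1·4 = -12
  a_5 = -1·-12 + 0·8 + -1·-3 = 15
  a_6 = -1·15 + 0·-12 + -1·8 = -23
  a_7 = -1·-23 + 0·15 + -1·-12 = 35
  a_8 = -1·35 + 0·-23 + -1·15 = -50
  a_9 = -1·-50 + 0·35 + -1·-23 = 73
  a_10 = -1·73 + 0·-50 + -1·35 = -108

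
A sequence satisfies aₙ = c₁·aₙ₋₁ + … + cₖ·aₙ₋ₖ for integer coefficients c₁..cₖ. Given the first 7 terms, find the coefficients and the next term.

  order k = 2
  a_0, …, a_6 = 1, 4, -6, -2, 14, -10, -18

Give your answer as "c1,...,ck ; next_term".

  a_2 = -1·4 + -2·1 = -6
  a_3 = -1·-6 + -2·4 = -2
  a_4 = -1·-2 + -2·-6 = 14
  a_5 = -1·14 + -2·-2 = -10
  a_6 = -1·-10 + -2·14 = -18
  a_7 = -1·-18 + -2·-10 = 38

-1,-2 ; 38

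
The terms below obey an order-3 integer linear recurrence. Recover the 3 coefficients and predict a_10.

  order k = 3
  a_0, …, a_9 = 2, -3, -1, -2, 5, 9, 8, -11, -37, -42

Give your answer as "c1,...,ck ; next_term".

1,-1,-2 ; 17

  a_3 = 1·-1 + -1·-3 + -2·2 = -2
  a_4 = 1·-2 + -1·-1 + -2·-3 = 5
  a_5 = 1·5 + -1·-2 + -2·-1 = 9
  a_6 = 1·9 + -1·5 + -2·-2 = 8
  a_7 = 1·8 + -1·9 + -2·5 = -11
  a_8 = 1·-11 + -1·8 + -2·9 = -37
  a_9 = 1·-37 + -1·-11 + -2·8 = -42
  a_10 = 1·-42 + -1·-37 + -2·-11 = 17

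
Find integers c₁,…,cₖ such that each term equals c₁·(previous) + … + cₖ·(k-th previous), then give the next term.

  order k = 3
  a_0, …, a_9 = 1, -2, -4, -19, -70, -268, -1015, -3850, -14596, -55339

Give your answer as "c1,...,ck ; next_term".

4,0,-3 ; -209806

  a_3 = 4·-4 + 0·-2 + -3·1 = -19
  a_4 = 4·-19 + 0·-4 + -3·-2 = -70
  a_5 = 4·-70 + 0·-19 + -3·-4 = -268
  a_6 = 4·-268 + 0·-70 + -3·-19 = -1015
  a_7 = 4·-1015 + 0·-268 + -3·-70 = -3850
  a_8 = 4·-3850 + 0·-1015 + -3·-268 = -14596
  a_9 = 4·-14596 + 0·-3850 + -3·-1015 = -55339
  a_10 = 4·-55339 + 0·-14596 + -3·-3850 = -209806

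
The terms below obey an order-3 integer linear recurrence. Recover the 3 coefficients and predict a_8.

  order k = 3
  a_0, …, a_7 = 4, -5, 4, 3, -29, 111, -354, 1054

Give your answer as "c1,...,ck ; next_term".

  a_3 = -4·4 + -3·-5 + 1·4 = 3
  a_4 = -4·3 + -3·4 + 1·-5 = -29
  a_5 = -4·-29 + -3·3 + 1·4 = 111
  a_6 = -4·111 + -3·-29 + 1·3 = -354
  a_7 = -4·-354 + -3·111 + 1·-29 = 1054
  a_8 = -4·1054 + -3·-354 + 1·111 = -3043

-4,-3,1 ; -3043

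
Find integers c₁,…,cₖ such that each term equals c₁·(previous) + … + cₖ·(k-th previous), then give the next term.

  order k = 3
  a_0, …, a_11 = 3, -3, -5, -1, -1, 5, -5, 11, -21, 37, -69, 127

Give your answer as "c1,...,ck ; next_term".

-1,1,-1 ; -233

  a_3 = -1·-5 + 1·-3 + -1·3 = -1
  a_4 = -1·-1 + 1·-5 + -1·-3 = -1
  a_5 = -1·-1 + 1·-1 + -1·-5 = 5
  a_6 = -1·5 + 1·-1 + -1·-1 = -5
  a_7 = -1·-5 + 1·5 + -1·-1 = 11
  a_8 = -1·11 + 1·-5 + -1·5 = -21
  a_9 = -1·-21 + 1·11 + -1·-5 = 37
  a_10 = -1·37 + 1·-21 + -1·11 = -69
  a_11 = -1·-69 + 1·37 + -1·-21 = 127
  a_12 = -1·127 + 1·-69 + -1·37 = -233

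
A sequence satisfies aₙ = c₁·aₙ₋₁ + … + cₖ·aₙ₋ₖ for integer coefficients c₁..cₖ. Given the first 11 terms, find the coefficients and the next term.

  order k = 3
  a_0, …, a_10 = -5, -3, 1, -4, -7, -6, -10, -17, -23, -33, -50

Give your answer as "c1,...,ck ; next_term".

1,0,1 ; -73

  a_3 = 1·1 + 0·-3 + 1·-5 = -4
  a_4 = 1·-4 + 0·1 + 1·-3 = -7
  a_5 = 1·-7 + 0·-4 + 1·1 = -6
  a_6 = 1·-6 + 0·-7 + 1·-4 = -10
  a_7 = 1·-10 + 0·-6 + 1·-7 = -17
  a_8 = 1·-17 + 0·-10 + 1·-6 = -23
  a_9 = 1·-23 + 0·-17 + 1·-10 = -33
  a_10 = 1·-33 + 0·-23 + 1·-17 = -50
  a_11 = 1·-50 + 0·-33 + 1·-23 = -73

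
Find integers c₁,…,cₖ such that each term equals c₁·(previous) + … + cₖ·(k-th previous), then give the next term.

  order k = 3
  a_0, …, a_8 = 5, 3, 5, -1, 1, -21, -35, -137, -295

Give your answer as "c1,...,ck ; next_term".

  a_3 = 2·5 + 3·3 + -4·5 = -1
  a_4 = 2·-1 + 3·5 + -4·3 = 1
  a_5 = 2·1 + 3·-1 + -4·5 = -21
  a_6 = 2·-21 + 3·1 + -4·-1 = -35
  a_7 = 2·-35 + 3·-21 + -4·1 = -137
  a_8 = 2·-137 + 3·-35 + -4·-21 = -295
  a_9 = 2·-295 + 3·-137 + -4·-35 = -861

2,3,-4 ; -861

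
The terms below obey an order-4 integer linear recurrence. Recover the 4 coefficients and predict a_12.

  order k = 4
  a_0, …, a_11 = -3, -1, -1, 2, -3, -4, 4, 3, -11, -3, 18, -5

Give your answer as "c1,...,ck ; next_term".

0,-1,1,1 ; -32

  a_4 = 0·2 + -1·-1 + 1·-1 + 1·-3 = -3
  a_5 = 0·-3 + -1·2 + 1·-1 + 1·-1 = -4
  a_6 = 0·-4 + -1·-3 + 1·2 + 1·-1 = 4
  a_7 = 0·4 + -1·-4 + 1·-3 + 1·2 = 3
  a_8 = 0·3 + -1·4 + 1·-4 + 1·-3 = -11
  a_9 = 0·-11 + -1·3 + 1·4 + 1·-4 = -3
  a_10 = 0·-3 + -1·-11 + 1·3 + 1·4 = 18
  a_11 = 0·18 + -1·-3 + 1·-11 + 1·3 = -5
  a_12 = 0·-5 + -1·18 + 1·-3 + 1·-11 = -32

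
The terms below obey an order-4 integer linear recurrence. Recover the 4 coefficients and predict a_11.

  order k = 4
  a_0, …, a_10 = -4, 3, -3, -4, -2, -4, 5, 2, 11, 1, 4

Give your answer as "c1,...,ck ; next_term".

  a_4 = 0·-4 + 1·-3 + -1·3 + -1·-4 = -2
  a_5 = 0·-2 + 1·-4 + -1·-3 + -1·3 = -4
  a_6 = 0·-4 + 1·-2 + -1·-4 + -1·-3 = 5
  a_7 = 0·5 + 1·-4 + -1·-2 + -1·-4 = 2
  a_8 = 0·2 + 1·5 + -1·-4 + -1·-2 = 11
  a_9 = 0·11 + 1·2 + -1·5 + -1·-4 = 1
  a_10 = 0·1 + 1·11 + -1·2 + -1·5 = 4
  a_11 = 0·4 + 1·1 + -1·11 + -1·2 = -12

0,1,-1,-1 ; -12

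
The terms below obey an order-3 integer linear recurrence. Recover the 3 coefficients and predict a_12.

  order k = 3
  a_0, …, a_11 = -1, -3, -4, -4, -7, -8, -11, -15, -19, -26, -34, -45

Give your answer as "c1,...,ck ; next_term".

  a_3 = 0·-4 + 1·-3 + 1·-1 = -4
  a_4 = 0·-4 + 1·-4 + 1·-3 = -7
  a_5 = 0·-7 + 1·-4 + 1·-4 = -8
  a_6 = 0·-8 + 1·-7 + 1·-4 = -11
  a_7 = 0·-11 + 1·-8 + 1·-7 = -15
  a_8 = 0·-15 + 1·-11 + 1·-8 = -19
  a_9 = 0·-19 + 1·-15 + 1·-11 = -26
  a_10 = 0·-26 + 1·-19 + 1·-15 = -34
  a_11 = 0·-34 + 1·-26 + 1·-19 = -45
  a_12 = 0·-45 + 1·-34 + 1·-26 = -60

0,1,1 ; -60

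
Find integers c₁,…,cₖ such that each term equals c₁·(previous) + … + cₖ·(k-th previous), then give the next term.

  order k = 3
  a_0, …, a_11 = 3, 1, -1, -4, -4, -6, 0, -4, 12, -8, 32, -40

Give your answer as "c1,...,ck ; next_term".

  a_3 = 0·-1 + 2·1 + -2·3 = -4
  a_4 = 0·-4 + 2·-1 + -2·1 = -4
  a_5 = 0·-4 + 2·-4 + -2·-1 = -6
  a_6 = 0·-6 + 2·-4 + -2·-4 = 0
  a_7 = 0·0 + 2·-6 + -2·-4 = -4
  a_8 = 0·-4 + 2·0 + -2·-6 = 12
  a_9 = 0·12 + 2·-4 + -2·0 = -8
  a_10 = 0·-8 + 2·12 + -2·-4 = 32
  a_11 = 0·32 + 2·-8 + -2·12 = -40
  a_12 = 0·-40 + 2·32 + -2·-8 = 80

0,2,-2 ; 80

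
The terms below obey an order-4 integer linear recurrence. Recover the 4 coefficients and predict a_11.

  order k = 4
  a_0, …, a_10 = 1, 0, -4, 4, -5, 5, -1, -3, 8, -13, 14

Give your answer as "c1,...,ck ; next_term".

  a_4 = -1·4 + 0·-4 + 0·0 + -1·1 = -5
  a_5 = -1·-5 + 0·4 + 0·-4 + -1·0 = 5
  a_6 = -1·5 + 0·-5 + 0·4 + -1·-4 = -1
  a_7 = -1·-1 + 0·5 + 0·-5 + -1·4 = -3
  a_8 = -1·-3 + 0·-1 + 0·5 + -1·-5 = 8
  a_9 = -1·8 + 0·-3 + 0·-1 + -1·5 = -13
  a_10 = -1·-13 + 0·8 + 0·-3 + -1·-1 = 14
  a_11 = -1·14 + 0·-13 + 0·8 + -1·-3 = -11

-1,0,0,-1 ; -11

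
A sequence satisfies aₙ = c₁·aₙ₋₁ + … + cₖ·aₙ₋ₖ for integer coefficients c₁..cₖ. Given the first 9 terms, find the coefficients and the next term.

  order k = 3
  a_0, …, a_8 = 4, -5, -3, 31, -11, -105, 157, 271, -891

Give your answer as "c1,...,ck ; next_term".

  a_3 = 0·-3 + -3·-5 + 4·4 = 31
  a_4 = 0·31 + -3·-3 + 4·-5 = -11
  a_5 = 0·-11 + -3·31 + 4·-3 = -105
  a_6 = 0·-105 + -3·-11 + 4·31 = 157
  a_7 = 0·157 + -3·-105 + 4·-11 = 271
  a_8 = 0·271 + -3·157 + 4·-105 = -891
  a_9 = 0·-891 + -3·271 + 4·157 = -185

0,-3,4 ; -185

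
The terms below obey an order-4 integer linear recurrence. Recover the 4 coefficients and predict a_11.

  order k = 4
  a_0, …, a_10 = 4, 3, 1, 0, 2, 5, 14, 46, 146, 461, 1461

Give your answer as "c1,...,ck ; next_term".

3,0,2,-1 ; 4629

  a_4 = 3·0 + 0·1 + 2·3 + -1·4 = 2
  a_5 = 3·2 + 0·0 + 2·1 + -1·3 = 5
  a_6 = 3·5 + 0·2 + 2·0 + -1·1 = 14
  a_7 = 3·14 + 0·5 + 2·2 + -1·0 = 46
  a_8 = 3·46 + 0·14 + 2·5 + -1·2 = 146
  a_9 = 3·146 + 0·46 + 2·14 + -1·5 = 461
  a_10 = 3·461 + 0·146 + 2·46 + -1·14 = 1461
  a_11 = 3·1461 + 0·461 + 2·146 + -1·46 = 4629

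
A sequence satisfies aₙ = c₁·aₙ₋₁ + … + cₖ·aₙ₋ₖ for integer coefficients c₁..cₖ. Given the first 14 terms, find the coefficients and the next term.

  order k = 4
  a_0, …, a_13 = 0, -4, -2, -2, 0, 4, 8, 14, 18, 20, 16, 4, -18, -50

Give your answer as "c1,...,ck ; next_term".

1,1,-1,-1 ; -88

  a_4 = 1·-2 + 1·-2 + -1·-4 + -1·0 = 0
  a_5 = 1·0 + 1·-2 + -1·-2 + -1·-4 = 4
  a_6 = 1·4 + 1·0 + -1·-2 + -1·-2 = 8
  a_7 = 1·8 + 1·4 + -1·0 + -1·-2 = 14
  a_8 = 1·14 + 1·8 + -1·4 + -1·0 = 18
  a_9 = 1·18 + 1·14 + -1·8 + -1·4 = 20
  a_10 = 1·20 + 1·18 + -1·14 + -1·8 = 16
  a_11 = 1·16 + 1·20 + -1·18 + -1·14 = 4
  a_12 = 1·4 + 1·16 + -1·20 + -1·18 = -18
  a_13 = 1·-18 + 1·4 + -1·16 + -1·20 = -50
  a_14 = 1·-50 + 1·-18 + -1·4 + -1·16 = -88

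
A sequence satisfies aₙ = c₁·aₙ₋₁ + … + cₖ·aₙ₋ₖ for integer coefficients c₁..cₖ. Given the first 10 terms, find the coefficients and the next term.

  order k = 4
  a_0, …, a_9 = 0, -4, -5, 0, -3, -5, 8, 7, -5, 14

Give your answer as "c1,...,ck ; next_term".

1,-1,2,-2 ; 17

  a_4 = 1·0 + -1·-5 + 2·-4 + -2·0 = -3
  a_5 = 1·-3 + -1·0 + 2·-5 + -2·-4 = -5
  a_6 = 1·-5 + -1·-3 + 2·0 + -2·-5 = 8
  a_7 = 1·8 + -1·-5 + 2·-3 + -2·0 = 7
  a_8 = 1·7 + -1·8 + 2·-5 + -2·-3 = -5
  a_9 = 1·-5 + -1·7 + 2·8 + -2·-5 = 14
  a_10 = 1·14 + -1·-5 + 2·7 + -2·8 = 17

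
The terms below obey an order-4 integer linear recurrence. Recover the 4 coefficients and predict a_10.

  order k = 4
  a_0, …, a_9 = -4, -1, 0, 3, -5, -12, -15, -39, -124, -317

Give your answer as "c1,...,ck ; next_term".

  a_4 = 2·3 + 0·0 + 3·-1 + 2·-4 = -5
  a_5 = 2·-5 + 0·3 + 3·0 + 2·-1 = -12
  a_6 = 2·-12 + 0·-5 + 3·3 + 2·0 = -15
  a_7 = 2·-15 + 0·-12 + 3·-5 + 2·3 = -39
  a_8 = 2·-39 + 0·-15 + 3·-12 + 2·-5 = -124
  a_9 = 2·-124 + 0·-39 + 3·-15 + 2·-12 = -317
  a_10 = 2·-317 + 0·-124 + 3·-39 + 2·-15 = -781

2,0,3,2 ; -781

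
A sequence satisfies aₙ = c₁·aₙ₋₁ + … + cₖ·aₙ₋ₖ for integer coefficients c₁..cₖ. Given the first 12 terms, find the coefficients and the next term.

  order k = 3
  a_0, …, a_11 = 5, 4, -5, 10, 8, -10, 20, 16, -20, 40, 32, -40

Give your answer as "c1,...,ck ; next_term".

0,0,2 ; 80

  a_3 = 0·-5 + 0·4 + 2·5 = 10
  a_4 = 0·10 + 0·-5 + 2·4 = 8
  a_5 = 0·8 + 0·10 + 2·-5 = -10
  a_6 = 0·-10 + 0·8 + 2·10 = 20
  a_7 = 0·20 + 0·-10 + 2·8 = 16
  a_8 = 0·16 + 0·20 + 2·-10 = -20
  a_9 = 0·-20 + 0·16 + 2·20 = 40
  a_10 = 0·40 + 0·-20 + 2·16 = 32
  a_11 = 0·32 + 0·40 + 2·-20 = -40
  a_12 = 0·-40 + 0·32 + 2·40 = 80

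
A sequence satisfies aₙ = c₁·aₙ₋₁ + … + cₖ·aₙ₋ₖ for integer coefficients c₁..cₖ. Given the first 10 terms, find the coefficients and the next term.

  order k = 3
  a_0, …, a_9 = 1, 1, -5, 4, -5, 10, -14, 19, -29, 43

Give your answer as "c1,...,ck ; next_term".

  a_3 = -1·-5 + 0·1 + -1·1 = 4
  a_4 = -1·4 + 0·-5 + -1·1 = -5
  a_5 = -1·-5 + 0·4 + -1·-5 = 10
  a_6 = -1·10 + 0·-5 + -1·4 = -14
  a_7 = -1·-14 + 0·10 + -1·-5 = 19
  a_8 = -1·19 + 0·-14 + -1·10 = -29
  a_9 = -1·-29 + 0·19 + -1·-14 = 43
  a_10 = -1·43 + 0·-29 + -1·19 = -62

-1,0,-1 ; -62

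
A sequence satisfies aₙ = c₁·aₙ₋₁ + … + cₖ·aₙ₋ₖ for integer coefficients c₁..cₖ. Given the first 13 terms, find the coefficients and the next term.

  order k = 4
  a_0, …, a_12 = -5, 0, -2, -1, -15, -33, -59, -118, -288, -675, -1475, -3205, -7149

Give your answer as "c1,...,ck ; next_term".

  a_4 = 2·-1 + -1·-2 + 2·0 + 3·-5 = -15
  a_5 = 2·-15 + -1·-1 + 2·-2 + 3·0 = -33
  a_6 = 2·-33 + -1·-15 + 2·-1 + 3·-2 = -59
  a_7 = 2·-59 + -1·-33 + 2·-15 + 3·-1 = -118
  a_8 = 2·-118 + -1·-59 + 2·-33 + 3·-15 = -288
  a_9 = 2·-288 + -1·-118 + 2·-59 + 3·-33 = -675
  a_10 = 2·-675 + -1·-288 + 2·-118 + 3·-59 = -1475
  a_11 = 2·-1475 + -1·-675 + 2·-288 + 3·-118 = -3205
  a_12 = 2·-3205 + -1·-1475 + 2·-675 + 3·-288 = -7149
  a_13 = 2·-7149 + -1·-3205 + 2·-1475 + 3·-675 = -16068

2,-1,2,3 ; -16068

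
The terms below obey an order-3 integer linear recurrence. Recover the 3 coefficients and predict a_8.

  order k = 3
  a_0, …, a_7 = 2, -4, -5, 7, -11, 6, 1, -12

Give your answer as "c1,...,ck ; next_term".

-1,0,1 ; 18

  a_3 = -1·-5 + 0·-4 + 1·2 = 7
  a_4 = -1·7 + 0·-5 + 1·-4 = -11
  a_5 = -1·-11 + 0·7 + 1·-5 = 6
  a_6 = -1·6 + 0·-11 + 1·7 = 1
  a_7 = -1·1 + 0·6 + 1·-11 = -12
  a_8 = -1·-12 + 0·1 + 1·6 = 18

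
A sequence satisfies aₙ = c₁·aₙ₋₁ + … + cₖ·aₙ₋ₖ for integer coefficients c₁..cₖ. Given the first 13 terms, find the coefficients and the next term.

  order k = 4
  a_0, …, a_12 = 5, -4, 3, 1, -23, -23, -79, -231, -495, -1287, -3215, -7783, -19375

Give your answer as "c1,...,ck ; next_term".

2,1,2,-4 ; -47815

  a_4 = 2·1 + 1·3 + 2·-4 + -4·5 = -23
  a_5 = 2·-23 + 1·1 + 2·3 + -4·-4 = -23
  a_6 = 2·-23 + 1·-23 + 2·1 + -4·3 = -79
  a_7 = 2·-79 + 1·-23 + 2·-23 + -4·1 = -231
  a_8 = 2·-231 + 1·-79 + 2·-23 + -4·-23 = -495
  a_9 = 2·-495 + 1·-231 + 2·-79 + -4·-23 = -1287
  a_10 = 2·-1287 + 1·-495 + 2·-231 + -4·-79 = -3215
  a_11 = 2·-3215 + 1·-1287 + 2·-495 + -4·-231 = -7783
  a_12 = 2·-7783 + 1·-3215 + 2·-1287 + -4·-495 = -19375
  a_13 = 2·-19375 + 1·-7783 + 2·-3215 + -4·-1287 = -47815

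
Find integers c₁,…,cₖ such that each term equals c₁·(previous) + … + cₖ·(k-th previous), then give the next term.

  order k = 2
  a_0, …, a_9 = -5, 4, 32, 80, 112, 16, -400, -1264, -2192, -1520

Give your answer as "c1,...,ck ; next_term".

  a_2 = 3·4 + -4·-5 = 32
  a_3 = 3·32 + -4·4 = 80
  a_4 = 3·80 + -4·32 = 112
  a_5 = 3·112 + -4·80 = 16
  a_6 = 3·16 + -4·112 = -400
  a_7 = 3·-400 + -4·16 = -1264
  a_8 = 3·-1264 + -4·-400 = -2192
  a_9 = 3·-2192 + -4·-1264 = -1520
  a_10 = 3·-1520 + -4·-2192 = 4208

3,-4 ; 4208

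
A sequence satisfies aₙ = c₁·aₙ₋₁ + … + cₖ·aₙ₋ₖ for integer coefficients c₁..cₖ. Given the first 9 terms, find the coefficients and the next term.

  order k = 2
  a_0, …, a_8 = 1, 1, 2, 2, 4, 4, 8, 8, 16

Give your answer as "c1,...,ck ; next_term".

0,2 ; 16

  a_2 = 0·1 + 2·1 = 2
  a_3 = 0·2 + 2·1 = 2
  a_4 = 0·2 + 2·2 = 4
  a_5 = 0·4 + 2·2 = 4
  a_6 = 0·4 + 2·4 = 8
  a_7 = 0·8 + 2·4 = 8
  a_8 = 0·8 + 2·8 = 16
  a_9 = 0·16 + 2·8 = 16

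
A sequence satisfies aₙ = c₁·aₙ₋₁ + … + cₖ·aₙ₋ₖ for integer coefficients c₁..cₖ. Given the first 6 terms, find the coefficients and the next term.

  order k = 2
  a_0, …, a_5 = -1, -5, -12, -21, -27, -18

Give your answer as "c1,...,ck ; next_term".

  a_2 = 3·-5 + -3·-1 = -12
  a_3 = 3·-12 + -3·-5 = -21
  a_4 = 3·-21 + -3·-12 = -27
  a_5 = 3·-27 + -3·-21 = -18
  a_6 = 3·-18 + -3·-27 = 27

3,-3 ; 27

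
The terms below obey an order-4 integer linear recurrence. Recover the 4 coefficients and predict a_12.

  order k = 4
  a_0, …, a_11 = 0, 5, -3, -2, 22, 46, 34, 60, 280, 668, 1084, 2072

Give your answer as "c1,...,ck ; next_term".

2,-2,4,2 ; 5208

  a_4 = 2·-2 + -2·-3 + 4·5 + 2·0 = 22
  a_5 = 2·22 + -2·-2 + 4·-3 + 2·5 = 46
  a_6 = 2·46 + -2·22 + 4·-2 + 2·-3 = 34
  a_7 = 2·34 + -2·46 + 4·22 + 2·-2 = 60
  a_8 = 2·60 + -2·34 + 4·46 + 2·22 = 280
  a_9 = 2·280 + -2·60 + 4·34 + 2·46 = 668
  a_10 = 2·668 + -2·280 + 4·60 + 2·34 = 1084
  a_11 = 2·1084 + -2·668 + 4·280 + 2·60 = 2072
  a_12 = 2·2072 + -2·1084 + 4·668 + 2·280 = 5208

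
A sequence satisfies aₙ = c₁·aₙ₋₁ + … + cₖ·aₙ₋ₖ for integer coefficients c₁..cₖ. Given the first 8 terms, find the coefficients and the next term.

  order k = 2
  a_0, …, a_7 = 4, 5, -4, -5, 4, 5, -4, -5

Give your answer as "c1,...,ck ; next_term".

0,-1 ; 4

  a_2 = 0·5 + -1·4 = -4
  a_3 = 0·-4 + -1·5 = -5
  a_4 = 0·-5 + -1·-4 = 4
  a_5 = 0·4 + -1·-5 = 5
  a_6 = 0·5 + -1·4 = -4
  a_7 = 0·-4 + -1·5 = -5
  a_8 = 0·-5 + -1·-4 = 4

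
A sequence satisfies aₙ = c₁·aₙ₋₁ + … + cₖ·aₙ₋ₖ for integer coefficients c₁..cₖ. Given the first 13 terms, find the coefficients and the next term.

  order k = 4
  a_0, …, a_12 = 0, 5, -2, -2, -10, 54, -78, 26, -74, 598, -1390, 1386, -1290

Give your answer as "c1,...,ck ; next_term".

  a_4 = -2·-2 + -3·-2 + -4·5 + 4·0 = -10
  a_5 = -2·-10 + -3·-2 + -4·-2 + 4·5 = 54
  a_6 = -2·54 + -3·-10 + -4·-2 + 4·-2 = -78
  a_7 = -2·-78 + -3·54 + -4·-10 + 4·-2 = 26
  a_8 = -2·26 + -3·-78 + -4·54 + 4·-10 = -74
  a_9 = -2·-74 + -3·26 + -4·-78 + 4·54 = 598
  a_10 = -2·598 + -3·-74 + -4·26 + 4·-78 = -1390
  a_11 = -2·-1390 + -3·598 + -4·-74 + 4·26 = 1386
  a_12 = -2·1386 + -3·-1390 + -4·598 + 4·-74 = -1290
  a_13 = -2·-1290 + -3·1386 + -4·-1390 + 4·598 = 6374

-2,-3,-4,4 ; 6374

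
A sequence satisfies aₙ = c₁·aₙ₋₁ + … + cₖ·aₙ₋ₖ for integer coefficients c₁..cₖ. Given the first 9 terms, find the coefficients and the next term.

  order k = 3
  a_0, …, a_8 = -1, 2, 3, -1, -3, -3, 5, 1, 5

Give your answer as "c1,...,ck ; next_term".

  a_3 = -1·3 + 0·2 + -2·-1 = -1
  a_4 = -1·-1 + 0·3 + -2·2 = -3
  a_5 = -1·-3 + 0·-1 + -2·3 = -3
  a_6 = -1·-3 + 0·-3 + -2·-1 = 5
  a_7 = -1·5 + 0·-3 + -2·-3 = 1
  a_8 = -1·1 + 0·5 + -2·-3 = 5
  a_9 = -1·5 + 0·1 + -2·5 = -15

-1,0,-2 ; -15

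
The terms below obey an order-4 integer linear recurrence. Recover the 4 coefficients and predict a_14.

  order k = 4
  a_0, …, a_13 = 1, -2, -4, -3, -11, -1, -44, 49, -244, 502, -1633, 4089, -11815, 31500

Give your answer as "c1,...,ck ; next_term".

  a_4 = -2·-3 + 3·-4 + 3·-2 + 1·1 = -11
  a_5 = -2·-11 + 3·-3 + 3·-4 + 1·-2 = -1
  a_6 = -2·-1 + 3·-11 + 3·-3 + 1·-4 = -44
  a_7 = -2·-44 + 3·-1 + 3·-11 + 1·-3 = 49
  a_8 = -2·49 + 3·-44 + 3·-1 + 1·-11 = -244
  a_9 = -2·-244 + 3·49 + 3·-44 + 1·-1 = 502
  a_10 = -2·502 + 3·-244 + 3·49 + 1·-44 = -1633
  a_11 = -2·-1633 + 3·502 + 3·-244 + 1·49 = 4089
  a_12 = -2·4089 + 3·-1633 + 3·502 + 1·-244 = -11815
  a_13 = -2·-11815 + 3·4089 + 3·-1633 + 1·502 = 31500
  a_14 = -2·31500 + 3·-11815 + 3·4089 + 1·-1633 = -87811

-2,3,3,1 ; -87811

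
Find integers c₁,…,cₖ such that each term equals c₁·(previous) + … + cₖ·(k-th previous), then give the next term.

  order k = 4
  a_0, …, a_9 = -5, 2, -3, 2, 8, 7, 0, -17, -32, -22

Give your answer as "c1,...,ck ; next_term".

1,-1,-1,-1 ; 27

  a_4 = 1·2 + -1·-3 + -1·2 + -1·-5 = 8
  a_5 = 1·8 + -1·2 + -1·-3 + -1·2 = 7
  a_6 = 1·7 + -1·8 + -1·2 + -1·-3 = 0
  a_7 = 1·0 + -1·7 + -1·8 + -1·2 = -17
  a_8 = 1·-17 + -1·0 + -1·7 + -1·8 = -32
  a_9 = 1·-32 + -1·-17 + -1·0 + -1·7 = -22
  a_10 = 1·-22 + -1·-32 + -1·-17 + -1·0 = 27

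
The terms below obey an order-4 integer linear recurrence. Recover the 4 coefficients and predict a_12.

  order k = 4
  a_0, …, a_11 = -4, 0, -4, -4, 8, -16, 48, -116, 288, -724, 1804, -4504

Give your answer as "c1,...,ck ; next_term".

  a_4 = -2·-4 + 1·-4 + -1·0 + -1·-4 = 8
  a_5 = -2·8 + 1·-4 + -1·-4 + -1·0 = -16
  a_6 = -2·-16 + 1·8 + -1·-4 + -1·-4 = 48
  a_7 = -2·48 + 1·-16 + -1·8 + -1·-4 = -116
  a_8 = -2·-116 + 1·48 + -1·-16 + -1·8 = 288
  a_9 = -2·288 + 1·-116 + -1·48 + -1·-16 = -724
  a_10 = -2·-724 + 1·288 + -1·-116 + -1·48 = 1804
  a_11 = -2·1804 + 1·-724 + -1·288 + -1·-116 = -4504
  a_12 = -2·-4504 + 1·1804 + -1·-724 + -1·288 = 11248

-2,1,-1,-1 ; 11248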